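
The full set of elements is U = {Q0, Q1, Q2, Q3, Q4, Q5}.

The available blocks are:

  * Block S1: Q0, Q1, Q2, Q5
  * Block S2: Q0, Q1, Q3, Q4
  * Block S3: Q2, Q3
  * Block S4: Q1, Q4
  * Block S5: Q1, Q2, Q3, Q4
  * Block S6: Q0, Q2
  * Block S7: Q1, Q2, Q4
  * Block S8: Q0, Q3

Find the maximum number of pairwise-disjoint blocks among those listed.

S3, S4 are pairwise disjoint (S3={Q2,Q3}; S4={Q1,Q4}).
Every remaining block overlaps one of these, and no 3 of the listed blocks are pairwise disjoint, so 2 is the maximum.

2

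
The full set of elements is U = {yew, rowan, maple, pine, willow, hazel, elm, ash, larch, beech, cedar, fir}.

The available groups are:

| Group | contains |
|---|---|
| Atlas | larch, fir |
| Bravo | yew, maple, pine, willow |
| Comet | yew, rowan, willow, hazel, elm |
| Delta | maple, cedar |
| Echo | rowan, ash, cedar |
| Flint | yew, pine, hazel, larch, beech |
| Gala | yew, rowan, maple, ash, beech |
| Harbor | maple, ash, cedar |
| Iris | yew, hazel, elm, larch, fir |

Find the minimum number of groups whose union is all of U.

4

Comet and Flint and Harbor and Iris together: Comet ∪ Flint ∪ Harbor ∪ Iris = {yew, rowan, maple, pine, willow, hazel, elm, ash, larch, beech, cedar, fir} — every element is covered.
No 3 of the 9 groups cover everything (all 84 combinations miss at least one element), so 4 is optimal.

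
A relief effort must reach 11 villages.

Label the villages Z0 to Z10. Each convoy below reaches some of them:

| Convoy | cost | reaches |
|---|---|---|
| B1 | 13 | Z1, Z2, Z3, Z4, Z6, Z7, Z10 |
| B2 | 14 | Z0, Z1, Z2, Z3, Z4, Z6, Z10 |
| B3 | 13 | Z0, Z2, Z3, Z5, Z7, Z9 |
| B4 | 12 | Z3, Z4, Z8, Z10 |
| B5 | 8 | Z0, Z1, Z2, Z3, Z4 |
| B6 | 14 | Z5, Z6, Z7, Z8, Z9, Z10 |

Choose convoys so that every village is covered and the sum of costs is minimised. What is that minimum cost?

22

B5, B6 together cover every village (B5 ∪ B6 = {Z0, Z1, Z2, Z3, Z4, Z5, Z6, Z7, Z8, Z9, Z10}); total cost 8 + 14 = 22.
No covering selection has total cost below 22.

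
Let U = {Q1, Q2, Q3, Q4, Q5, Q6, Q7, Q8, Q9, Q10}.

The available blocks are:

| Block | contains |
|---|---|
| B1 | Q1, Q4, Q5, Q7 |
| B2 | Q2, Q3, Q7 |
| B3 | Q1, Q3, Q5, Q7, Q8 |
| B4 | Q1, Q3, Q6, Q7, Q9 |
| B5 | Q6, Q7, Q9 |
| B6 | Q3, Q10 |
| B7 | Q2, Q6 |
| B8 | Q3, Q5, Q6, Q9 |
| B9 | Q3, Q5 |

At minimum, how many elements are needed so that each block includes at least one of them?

3

The 3 elements {Q3, Q6, Q7} hit every block.
The blocks B1, B6, B7 are pairwise disjoint, so any hitting set needs a separate element for each — at least 3. Hence 3 is optimal.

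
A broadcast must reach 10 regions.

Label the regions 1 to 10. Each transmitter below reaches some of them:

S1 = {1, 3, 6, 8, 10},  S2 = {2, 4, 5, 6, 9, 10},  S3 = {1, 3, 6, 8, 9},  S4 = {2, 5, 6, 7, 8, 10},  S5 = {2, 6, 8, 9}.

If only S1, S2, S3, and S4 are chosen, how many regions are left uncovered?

Union of S1, S2, S3, S4 = {1, 2, 3, 4, 5, 6, 7, 8, 9, 10} — that's every region, so 0 are uncovered.

0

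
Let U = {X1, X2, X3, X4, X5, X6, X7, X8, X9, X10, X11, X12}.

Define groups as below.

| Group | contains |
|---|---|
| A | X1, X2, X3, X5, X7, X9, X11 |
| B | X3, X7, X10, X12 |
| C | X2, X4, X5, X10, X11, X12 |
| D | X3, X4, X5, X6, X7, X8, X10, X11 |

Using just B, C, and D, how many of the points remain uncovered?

Union of B, C, D = {X2, X3, X4, X5, X6, X7, X8, X10, X11, X12}.
Not covered: X1, X9 — 2 points.

2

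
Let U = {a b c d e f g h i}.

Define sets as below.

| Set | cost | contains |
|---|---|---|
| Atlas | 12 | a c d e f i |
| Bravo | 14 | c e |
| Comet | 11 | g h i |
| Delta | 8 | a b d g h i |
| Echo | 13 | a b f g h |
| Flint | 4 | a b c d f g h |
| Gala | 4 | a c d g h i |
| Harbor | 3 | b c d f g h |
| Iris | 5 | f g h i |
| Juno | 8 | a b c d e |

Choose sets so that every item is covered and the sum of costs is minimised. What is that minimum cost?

Iris, Juno together cover every item (Iris ∪ Juno = {a, b, c, d, e, f, g, h, i}); total cost 5 + 8 = 13.
The greedy pick Harbor, Gala, Juno costs 15; no covering selection beats 13.

13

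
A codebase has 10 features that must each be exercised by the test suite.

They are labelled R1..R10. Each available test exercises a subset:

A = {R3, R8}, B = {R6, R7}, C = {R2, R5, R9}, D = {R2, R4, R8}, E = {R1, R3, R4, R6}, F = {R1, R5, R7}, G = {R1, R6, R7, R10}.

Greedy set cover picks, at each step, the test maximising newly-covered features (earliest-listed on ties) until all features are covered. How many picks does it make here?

4

Greedy: pick E (covers 4 new) → pick C (covers 3 new) → pick G (covers 2 new) → pick A (covers 1 new). Total picks: 4.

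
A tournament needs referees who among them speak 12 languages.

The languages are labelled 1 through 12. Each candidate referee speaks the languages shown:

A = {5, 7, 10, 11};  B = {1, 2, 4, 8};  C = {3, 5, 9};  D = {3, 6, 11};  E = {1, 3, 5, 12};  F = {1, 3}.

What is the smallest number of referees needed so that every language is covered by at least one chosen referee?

Take {A, B, C, D, E}. Their union is {1, 2, 3, 4, 5, 6, 7, 8, 9, 10, 11, 12}, which is all 12 languages.
No 4 of the 6 referees cover everything (all 15 combinations miss at least one language), so 5 is optimal.

5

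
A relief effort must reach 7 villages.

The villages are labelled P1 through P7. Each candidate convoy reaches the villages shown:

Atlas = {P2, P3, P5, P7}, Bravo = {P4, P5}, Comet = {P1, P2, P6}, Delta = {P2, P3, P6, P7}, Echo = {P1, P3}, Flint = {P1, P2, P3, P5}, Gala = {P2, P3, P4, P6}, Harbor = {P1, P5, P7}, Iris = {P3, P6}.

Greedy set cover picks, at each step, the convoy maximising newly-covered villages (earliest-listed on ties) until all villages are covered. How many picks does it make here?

Greedy: pick Atlas (covers 4 new) → pick Comet (covers 2 new) → pick Bravo (covers 1 new). Total picks: 3.
(The true minimum cover uses only 2 convoys, so greedy is not optimal here.)

3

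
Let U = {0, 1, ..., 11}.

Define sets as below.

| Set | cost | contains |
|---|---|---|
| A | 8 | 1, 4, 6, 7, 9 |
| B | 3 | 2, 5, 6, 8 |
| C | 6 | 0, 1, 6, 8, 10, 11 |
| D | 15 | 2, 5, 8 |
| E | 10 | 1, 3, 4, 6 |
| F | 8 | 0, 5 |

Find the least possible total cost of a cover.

A, B, C, E together cover every element (A ∪ B ∪ C ∪ E = {0, 1, 2, 3, 4, 5, 6, 7, 8, 9, 10, 11}); total cost 8 + 3 + 6 + 10 = 27.
No covering selection has total cost below 27.

27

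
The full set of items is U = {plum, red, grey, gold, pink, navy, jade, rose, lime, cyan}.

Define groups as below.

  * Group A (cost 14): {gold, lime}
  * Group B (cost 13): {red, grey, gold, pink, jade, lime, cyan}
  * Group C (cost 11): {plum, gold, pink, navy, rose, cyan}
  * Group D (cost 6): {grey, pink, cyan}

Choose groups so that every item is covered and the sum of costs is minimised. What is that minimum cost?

24

B, C together cover every item (B ∪ C = {plum, red, grey, gold, pink, navy, jade, rose, lime, cyan}); total cost 13 + 11 = 24.
No covering selection has total cost below 24.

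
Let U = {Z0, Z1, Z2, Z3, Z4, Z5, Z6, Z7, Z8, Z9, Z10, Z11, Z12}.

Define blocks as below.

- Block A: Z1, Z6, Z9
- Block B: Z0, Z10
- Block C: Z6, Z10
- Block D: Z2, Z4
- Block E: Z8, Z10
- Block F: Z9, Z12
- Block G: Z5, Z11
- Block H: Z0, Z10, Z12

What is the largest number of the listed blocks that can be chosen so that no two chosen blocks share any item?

4

A, D, E, G are pairwise disjoint (A={Z1,Z6,Z9}; D={Z2,Z4}; E={Z8,Z10}; G={Z5,Z11}).
Every remaining block overlaps one of these, and no 5 of the listed blocks are pairwise disjoint, so 4 is the maximum.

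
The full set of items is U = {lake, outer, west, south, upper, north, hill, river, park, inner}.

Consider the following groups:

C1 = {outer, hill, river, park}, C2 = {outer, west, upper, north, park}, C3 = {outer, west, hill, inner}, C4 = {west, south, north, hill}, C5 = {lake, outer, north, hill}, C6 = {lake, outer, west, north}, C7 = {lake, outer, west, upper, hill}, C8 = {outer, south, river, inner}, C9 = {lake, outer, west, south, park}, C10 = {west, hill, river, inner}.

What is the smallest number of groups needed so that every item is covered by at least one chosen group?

C2 and C5 and C8 together: C2 ∪ C5 ∪ C8 = {lake, outer, west, south, upper, north, hill, river, park, inner} — every item is covered.
No 2 of the 10 groups cover everything (all 45 combinations miss at least one item), so 3 is optimal.

3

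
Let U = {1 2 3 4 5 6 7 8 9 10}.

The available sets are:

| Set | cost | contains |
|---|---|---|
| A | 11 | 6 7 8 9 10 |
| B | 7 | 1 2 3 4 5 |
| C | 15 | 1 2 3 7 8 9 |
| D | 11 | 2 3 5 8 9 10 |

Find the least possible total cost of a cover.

A, B together cover every point (A ∪ B = {1, 2, 3, 4, 5, 6, 7, 8, 9, 10}); total cost 11 + 7 = 18.
No covering selection has total cost below 18.

18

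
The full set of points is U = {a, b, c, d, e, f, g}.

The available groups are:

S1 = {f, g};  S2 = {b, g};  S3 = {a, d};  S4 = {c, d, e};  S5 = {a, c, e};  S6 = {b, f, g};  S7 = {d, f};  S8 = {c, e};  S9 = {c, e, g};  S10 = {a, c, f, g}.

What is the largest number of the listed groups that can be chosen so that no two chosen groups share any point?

S3, S6, S8 are pairwise disjoint (S3={a,d}; S6={b,f,g}; S8={c,e}).
Every remaining group overlaps one of these, and no 4 of the listed groups are pairwise disjoint, so 3 is the maximum.

3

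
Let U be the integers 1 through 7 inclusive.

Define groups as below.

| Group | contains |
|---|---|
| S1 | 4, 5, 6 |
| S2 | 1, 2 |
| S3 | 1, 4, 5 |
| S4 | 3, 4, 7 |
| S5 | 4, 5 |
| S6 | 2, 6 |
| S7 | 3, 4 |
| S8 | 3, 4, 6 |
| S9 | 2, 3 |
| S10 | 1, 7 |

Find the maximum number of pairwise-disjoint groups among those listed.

S6, S7, S10 are pairwise disjoint (S6={2,6}; S7={3,4}; S10={1,7}).
Every remaining group overlaps one of these, and no 4 of the listed groups are pairwise disjoint, so 3 is the maximum.

3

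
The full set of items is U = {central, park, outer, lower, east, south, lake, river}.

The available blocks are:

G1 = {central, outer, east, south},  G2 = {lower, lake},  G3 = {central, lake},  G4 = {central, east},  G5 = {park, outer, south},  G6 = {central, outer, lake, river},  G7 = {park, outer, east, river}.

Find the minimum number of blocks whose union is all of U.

3

G1 and G2 and G7 together: G1 ∪ G2 ∪ G7 = {central, park, outer, lower, east, south, lake, river} — every item is covered.
Only G2 contains lower, so G2 is forced; the remaining 6 items need at least 2 more blocks (each remaining block adds at most 4) — so at least 3 blocks are needed, and 3 is optimal.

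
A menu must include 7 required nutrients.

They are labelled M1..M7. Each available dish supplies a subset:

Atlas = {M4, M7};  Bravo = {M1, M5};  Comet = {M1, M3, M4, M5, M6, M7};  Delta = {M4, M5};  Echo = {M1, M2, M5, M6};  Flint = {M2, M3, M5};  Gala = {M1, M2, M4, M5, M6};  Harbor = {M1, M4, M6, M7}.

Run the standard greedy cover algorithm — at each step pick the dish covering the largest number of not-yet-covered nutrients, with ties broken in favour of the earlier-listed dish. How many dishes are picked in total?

Greedy: pick Comet (covers 6 new) → pick Echo (covers 1 new). Total picks: 2.

2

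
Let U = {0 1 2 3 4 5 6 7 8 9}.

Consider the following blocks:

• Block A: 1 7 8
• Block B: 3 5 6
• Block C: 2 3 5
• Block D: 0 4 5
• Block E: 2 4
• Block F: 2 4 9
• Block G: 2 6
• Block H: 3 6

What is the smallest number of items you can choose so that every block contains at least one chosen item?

The 4 items {2, 3, 4, 7} hit every block.
No choice of 3 items meets every block, so 4 is the minimum.

4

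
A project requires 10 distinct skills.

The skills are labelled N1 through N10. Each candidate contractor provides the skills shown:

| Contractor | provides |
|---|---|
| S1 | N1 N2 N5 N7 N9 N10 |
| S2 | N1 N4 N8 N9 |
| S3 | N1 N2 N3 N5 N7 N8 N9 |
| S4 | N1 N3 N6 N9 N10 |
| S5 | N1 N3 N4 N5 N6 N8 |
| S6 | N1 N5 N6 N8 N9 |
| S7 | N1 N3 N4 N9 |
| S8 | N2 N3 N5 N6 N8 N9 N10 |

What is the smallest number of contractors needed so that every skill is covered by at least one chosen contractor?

Take {S1, S5}. Their union is {N1, N2, N3, N4, N5, N6, N7, N8, N9, N10}, which is all 10 skills.
No single contractor has all 10 skills (the largest, S3, has 7), so 2 is optimal.

2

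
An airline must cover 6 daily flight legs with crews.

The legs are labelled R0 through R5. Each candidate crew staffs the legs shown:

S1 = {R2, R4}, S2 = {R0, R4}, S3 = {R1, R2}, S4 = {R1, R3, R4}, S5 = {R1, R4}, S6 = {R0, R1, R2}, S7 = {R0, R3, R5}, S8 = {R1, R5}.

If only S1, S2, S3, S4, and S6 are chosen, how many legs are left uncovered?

Union of S1, S2, S3, S4, S6 = {R0, R1, R2, R3, R4}.
Not covered: R5 — 1 leg.

1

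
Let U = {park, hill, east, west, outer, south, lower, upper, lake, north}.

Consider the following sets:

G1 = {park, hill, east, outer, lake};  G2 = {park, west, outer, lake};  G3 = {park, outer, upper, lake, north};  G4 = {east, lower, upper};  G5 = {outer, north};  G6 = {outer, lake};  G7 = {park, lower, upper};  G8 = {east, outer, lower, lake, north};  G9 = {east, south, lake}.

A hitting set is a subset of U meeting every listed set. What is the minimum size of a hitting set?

3

H = {outer, south, lower} meets every set (each contains at least one member of H), and |H| = 3.
The sets G5, G7, G9 are pairwise disjoint, so any hitting set needs a separate point for each — at least 3. Hence 3 is optimal.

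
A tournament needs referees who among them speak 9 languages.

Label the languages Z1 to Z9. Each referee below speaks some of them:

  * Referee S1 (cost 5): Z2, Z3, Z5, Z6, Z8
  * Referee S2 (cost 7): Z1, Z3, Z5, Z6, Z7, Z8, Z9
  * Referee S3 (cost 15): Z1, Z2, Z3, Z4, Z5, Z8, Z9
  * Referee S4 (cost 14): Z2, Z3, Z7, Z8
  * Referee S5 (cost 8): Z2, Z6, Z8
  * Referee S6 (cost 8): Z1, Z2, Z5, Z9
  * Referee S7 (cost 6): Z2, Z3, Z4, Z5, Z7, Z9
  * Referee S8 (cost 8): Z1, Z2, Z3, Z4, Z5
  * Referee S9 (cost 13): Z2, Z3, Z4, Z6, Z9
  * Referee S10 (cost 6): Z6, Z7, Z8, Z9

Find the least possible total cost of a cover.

13

S2, S7 together cover every language (S2 ∪ S7 = {Z1, Z2, Z3, Z4, Z5, Z6, Z7, Z8, Z9}); total cost 7 + 6 = 13.
The greedy pick S1, S7, S2 costs 18; no covering selection beats 13.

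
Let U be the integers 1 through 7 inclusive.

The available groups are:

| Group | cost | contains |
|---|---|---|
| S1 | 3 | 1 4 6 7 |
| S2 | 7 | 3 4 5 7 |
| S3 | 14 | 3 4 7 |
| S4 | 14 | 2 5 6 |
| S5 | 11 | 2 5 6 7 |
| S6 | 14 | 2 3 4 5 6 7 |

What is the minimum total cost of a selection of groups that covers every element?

S1, S6 together cover every element (S1 ∪ S6 = {1, 2, 3, 4, 5, 6, 7}); total cost 3 + 14 = 17.
The greedy pick S1, S2, S5 costs 21; no covering selection beats 17.

17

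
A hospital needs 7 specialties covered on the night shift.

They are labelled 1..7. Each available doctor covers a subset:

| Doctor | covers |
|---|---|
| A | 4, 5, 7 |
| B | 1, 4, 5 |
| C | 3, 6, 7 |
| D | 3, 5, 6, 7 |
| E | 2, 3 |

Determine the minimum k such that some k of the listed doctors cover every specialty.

3

Take {B, C, E}. Their union is {1, 2, 3, 4, 5, 6, 7}, which is all 7 specialties.
Only B contains 1, so B is forced; the remaining 4 specialties need at least 2 more doctors (each remaining doctor adds at most 3) — so at least 3 doctors are needed, and 3 is optimal.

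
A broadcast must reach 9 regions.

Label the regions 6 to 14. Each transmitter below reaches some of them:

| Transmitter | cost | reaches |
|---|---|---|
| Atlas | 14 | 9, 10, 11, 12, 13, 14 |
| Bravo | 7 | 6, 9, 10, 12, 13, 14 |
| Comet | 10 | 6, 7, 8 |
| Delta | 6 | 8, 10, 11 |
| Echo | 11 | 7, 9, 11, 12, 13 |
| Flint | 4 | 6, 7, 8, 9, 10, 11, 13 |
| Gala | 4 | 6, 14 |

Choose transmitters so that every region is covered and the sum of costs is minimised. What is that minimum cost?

11

Bravo, Flint together cover every region (Bravo ∪ Flint = {6, 7, 8, 9, 10, 11, 12, 13, 14}); total cost 7 + 4 = 11.
No covering selection has total cost below 11.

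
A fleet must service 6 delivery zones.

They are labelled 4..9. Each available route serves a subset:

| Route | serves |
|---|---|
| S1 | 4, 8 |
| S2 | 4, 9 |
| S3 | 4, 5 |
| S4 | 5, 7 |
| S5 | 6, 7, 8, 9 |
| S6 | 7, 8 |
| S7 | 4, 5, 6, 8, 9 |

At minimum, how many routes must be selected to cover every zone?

Take {S4, S7}. Their union is {4, 5, 6, 7, 8, 9}, which is all 6 zones.
No single route has all 6 zones (the largest, S7, has 5), so 2 is optimal.

2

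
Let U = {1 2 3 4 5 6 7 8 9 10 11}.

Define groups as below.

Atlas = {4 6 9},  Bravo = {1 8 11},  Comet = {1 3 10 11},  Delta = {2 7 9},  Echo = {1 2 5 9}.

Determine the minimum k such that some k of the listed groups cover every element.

5

Atlas, Bravo, Comet, Delta, and Echo cover everything between them: the union {1, 2, 3, 4, 5, 6, 7, 8, 9, 10, 11} is all of U.
No 4 of the 5 groups cover everything (all 5 combinations miss at least one element), so 5 is optimal.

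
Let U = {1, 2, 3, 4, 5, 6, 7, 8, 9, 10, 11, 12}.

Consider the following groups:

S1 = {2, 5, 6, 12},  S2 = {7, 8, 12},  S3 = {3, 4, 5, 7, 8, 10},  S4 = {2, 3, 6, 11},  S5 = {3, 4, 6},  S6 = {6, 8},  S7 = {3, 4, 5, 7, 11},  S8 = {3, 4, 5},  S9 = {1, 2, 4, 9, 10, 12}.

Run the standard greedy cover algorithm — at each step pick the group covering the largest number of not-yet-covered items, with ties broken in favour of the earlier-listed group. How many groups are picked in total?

3

Greedy: pick S3 (covers 6 new) → pick S9 (covers 4 new) → pick S4 (covers 2 new). Total picks: 3.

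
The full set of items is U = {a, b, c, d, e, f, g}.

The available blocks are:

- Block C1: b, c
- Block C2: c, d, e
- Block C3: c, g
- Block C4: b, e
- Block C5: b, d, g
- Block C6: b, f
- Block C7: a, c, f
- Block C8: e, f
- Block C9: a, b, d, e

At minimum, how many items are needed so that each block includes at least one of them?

3

Take H = {b, c, e}. Each listed block contains at least one of these, so H is a hitting set of size 3.
No choice of 2 items meets every block, so 3 is the minimum.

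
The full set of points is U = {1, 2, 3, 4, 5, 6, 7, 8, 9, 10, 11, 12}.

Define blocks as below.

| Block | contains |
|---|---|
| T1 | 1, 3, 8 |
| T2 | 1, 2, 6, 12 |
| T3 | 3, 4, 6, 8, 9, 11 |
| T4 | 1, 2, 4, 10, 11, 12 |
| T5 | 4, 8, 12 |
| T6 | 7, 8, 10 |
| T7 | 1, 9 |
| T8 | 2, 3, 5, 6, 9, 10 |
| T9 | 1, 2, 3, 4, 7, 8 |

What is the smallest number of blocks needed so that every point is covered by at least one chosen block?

Take {T4, T6, T8}. Their union is {1, 2, 3, 4, 5, 6, 7, 8, 9, 10, 11, 12}, which is all 12 points.
Only T8 contains 5, so T8 is forced; the remaining 6 points need at least 2 more blocks (each remaining block adds at most 4) — so at least 3 blocks are needed, and 3 is optimal.

3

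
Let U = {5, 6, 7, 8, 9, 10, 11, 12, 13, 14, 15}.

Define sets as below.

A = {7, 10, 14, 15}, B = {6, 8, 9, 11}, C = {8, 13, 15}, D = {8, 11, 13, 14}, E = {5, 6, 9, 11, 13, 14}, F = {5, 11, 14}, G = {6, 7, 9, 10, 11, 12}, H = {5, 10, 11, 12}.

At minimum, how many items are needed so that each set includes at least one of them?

2

Take T = {11, 15}. Each listed set contains at least one of these, so T is a hitting set of size 2.
The sets C, H are pairwise disjoint, so any hitting set needs a separate item for each — at least 2. Hence 2 is optimal.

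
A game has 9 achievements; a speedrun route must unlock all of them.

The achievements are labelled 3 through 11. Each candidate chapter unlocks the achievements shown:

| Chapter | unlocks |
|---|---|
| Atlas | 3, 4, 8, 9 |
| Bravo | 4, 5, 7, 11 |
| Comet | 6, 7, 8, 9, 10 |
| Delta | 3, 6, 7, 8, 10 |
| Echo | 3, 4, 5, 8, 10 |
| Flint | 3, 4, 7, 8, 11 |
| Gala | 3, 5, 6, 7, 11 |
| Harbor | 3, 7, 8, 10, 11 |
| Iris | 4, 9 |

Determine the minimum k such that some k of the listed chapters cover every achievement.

3

Take {Comet, Echo, Gala}. Their union is {3, 4, 5, 6, 7, 8, 9, 10, 11}, which is all 9 achievements.
No 2 of the 9 chapters cover everything (all 36 combinations miss at least one achievement), so 3 is optimal.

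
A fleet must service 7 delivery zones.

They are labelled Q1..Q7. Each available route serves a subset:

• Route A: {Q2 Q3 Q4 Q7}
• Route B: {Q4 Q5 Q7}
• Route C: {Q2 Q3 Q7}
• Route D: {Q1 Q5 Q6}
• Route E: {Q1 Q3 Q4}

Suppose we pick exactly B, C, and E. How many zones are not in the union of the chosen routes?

1

Union of B, C, E = {Q1, Q2, Q3, Q4, Q5, Q7}.
Not covered: Q6 — 1 zone.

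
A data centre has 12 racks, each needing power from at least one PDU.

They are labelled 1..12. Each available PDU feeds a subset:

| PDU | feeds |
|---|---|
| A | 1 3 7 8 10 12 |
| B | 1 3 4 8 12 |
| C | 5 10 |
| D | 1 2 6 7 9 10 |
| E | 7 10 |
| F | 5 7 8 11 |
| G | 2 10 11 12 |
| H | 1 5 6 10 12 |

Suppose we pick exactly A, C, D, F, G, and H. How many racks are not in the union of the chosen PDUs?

Union of A, C, D, F, G, H = {1, 2, 3, 5, 6, 7, 8, 9, 10, 11, 12}.
Not covered: 4 — 1 rack.

1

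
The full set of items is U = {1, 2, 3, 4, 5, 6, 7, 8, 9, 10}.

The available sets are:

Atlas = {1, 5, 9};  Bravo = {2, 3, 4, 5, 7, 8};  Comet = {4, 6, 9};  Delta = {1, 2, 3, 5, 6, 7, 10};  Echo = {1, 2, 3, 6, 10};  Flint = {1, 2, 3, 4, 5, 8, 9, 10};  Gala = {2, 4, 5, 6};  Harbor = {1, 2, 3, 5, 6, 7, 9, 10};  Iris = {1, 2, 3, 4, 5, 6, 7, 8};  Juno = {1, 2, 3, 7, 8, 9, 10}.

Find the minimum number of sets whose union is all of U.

Take {Gala, Juno}. Their union is {1, 2, 3, 4, 5, 6, 7, 8, 9, 10}, which is all 10 items.
No single set has all 10 items (the largest, Flint, has 8), so 2 is optimal.

2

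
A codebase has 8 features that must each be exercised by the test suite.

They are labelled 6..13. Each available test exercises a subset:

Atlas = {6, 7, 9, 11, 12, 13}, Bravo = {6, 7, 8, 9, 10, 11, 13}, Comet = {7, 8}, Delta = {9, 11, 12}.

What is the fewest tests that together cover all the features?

2

Atlas and Bravo together: Atlas ∪ Bravo = {6, 7, 8, 9, 10, 11, 12, 13} — every feature is covered.
No single test has all 8 features (the largest, Bravo, has 7), so 2 is optimal.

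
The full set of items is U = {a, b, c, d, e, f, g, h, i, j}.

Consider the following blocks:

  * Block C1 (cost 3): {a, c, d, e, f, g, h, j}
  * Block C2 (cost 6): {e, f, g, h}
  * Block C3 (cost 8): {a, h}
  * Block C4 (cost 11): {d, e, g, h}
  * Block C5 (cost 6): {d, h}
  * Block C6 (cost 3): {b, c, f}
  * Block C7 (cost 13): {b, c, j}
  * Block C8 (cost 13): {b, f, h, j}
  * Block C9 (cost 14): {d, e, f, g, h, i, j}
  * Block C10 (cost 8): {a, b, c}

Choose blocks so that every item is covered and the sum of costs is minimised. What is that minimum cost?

C1, C6, C9 together cover every item (C1 ∪ C6 ∪ C9 = {a, b, c, d, e, f, g, h, i, j}); total cost 3 + 3 + 14 = 20.
No covering selection has total cost below 20.

20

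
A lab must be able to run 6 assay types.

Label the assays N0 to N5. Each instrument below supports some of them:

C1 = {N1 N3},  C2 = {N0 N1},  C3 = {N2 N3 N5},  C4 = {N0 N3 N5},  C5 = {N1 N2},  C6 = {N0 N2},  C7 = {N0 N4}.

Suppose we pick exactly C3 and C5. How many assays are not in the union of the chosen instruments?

Union of C3, C5 = {N1, N2, N3, N5}.
Not covered: N0, N4 — 2 assays.

2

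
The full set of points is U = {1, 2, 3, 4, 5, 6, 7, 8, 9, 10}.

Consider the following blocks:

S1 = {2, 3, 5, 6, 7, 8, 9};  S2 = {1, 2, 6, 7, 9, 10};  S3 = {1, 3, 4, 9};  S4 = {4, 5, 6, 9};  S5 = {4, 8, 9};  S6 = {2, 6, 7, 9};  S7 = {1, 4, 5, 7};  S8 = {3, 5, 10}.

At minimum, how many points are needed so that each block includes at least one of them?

Take H = {5, 9}. Each listed block contains at least one of these, so H is a hitting set of size 2.
The blocks S5, S8 are pairwise disjoint, so any hitting set needs a separate point for each — at least 2. Hence 2 is optimal.

2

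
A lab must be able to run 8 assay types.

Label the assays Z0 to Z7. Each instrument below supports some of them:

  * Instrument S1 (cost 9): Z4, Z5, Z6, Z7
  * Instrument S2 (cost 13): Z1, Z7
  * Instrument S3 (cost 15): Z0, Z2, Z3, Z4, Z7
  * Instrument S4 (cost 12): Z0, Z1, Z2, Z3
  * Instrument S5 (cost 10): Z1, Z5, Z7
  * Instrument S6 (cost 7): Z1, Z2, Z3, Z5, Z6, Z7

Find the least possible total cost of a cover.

21

S1, S4 together cover every assay (S1 ∪ S4 = {Z0, Z1, Z2, Z3, Z4, Z5, Z6, Z7}); total cost 9 + 12 = 21.
The greedy pick S6, S3 costs 22; no covering selection beats 21.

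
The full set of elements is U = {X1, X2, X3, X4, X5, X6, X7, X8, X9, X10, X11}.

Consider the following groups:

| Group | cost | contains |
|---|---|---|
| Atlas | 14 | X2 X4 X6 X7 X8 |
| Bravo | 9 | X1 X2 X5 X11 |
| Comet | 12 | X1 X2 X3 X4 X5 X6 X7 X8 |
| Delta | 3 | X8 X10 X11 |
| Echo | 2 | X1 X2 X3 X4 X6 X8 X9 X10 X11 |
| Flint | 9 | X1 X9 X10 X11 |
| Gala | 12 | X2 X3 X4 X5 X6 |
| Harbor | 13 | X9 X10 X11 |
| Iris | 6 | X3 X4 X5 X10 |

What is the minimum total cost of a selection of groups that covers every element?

14

Comet, Echo together cover every element (Comet ∪ Echo = {X1, X2, X3, X4, X5, X6, X7, X8, X9, X10, X11}); total cost 12 + 2 = 14.
No covering selection has total cost below 14.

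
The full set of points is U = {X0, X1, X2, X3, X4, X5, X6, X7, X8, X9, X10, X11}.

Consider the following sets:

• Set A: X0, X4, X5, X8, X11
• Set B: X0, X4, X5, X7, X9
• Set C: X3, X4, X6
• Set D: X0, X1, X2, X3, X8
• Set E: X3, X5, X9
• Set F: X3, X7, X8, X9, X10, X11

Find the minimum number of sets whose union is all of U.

B and C and D and F together: B ∪ C ∪ D ∪ F = {X0, X1, X2, X3, X4, X5, X6, X7, X8, X9, X10, X11} — every point is covered.
No 3 of the 6 sets cover everything (all 20 combinations miss at least one point), so 4 is optimal.

4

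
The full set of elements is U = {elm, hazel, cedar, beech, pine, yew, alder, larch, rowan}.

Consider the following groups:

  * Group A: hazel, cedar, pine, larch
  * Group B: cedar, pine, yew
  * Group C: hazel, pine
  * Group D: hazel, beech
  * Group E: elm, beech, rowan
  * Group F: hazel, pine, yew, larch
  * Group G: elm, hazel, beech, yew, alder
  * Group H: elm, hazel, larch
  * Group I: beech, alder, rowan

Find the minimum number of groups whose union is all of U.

Take {A, G, I}. Their union is {elm, hazel, cedar, beech, pine, yew, alder, larch, rowan}, which is all 9 elements.
No 2 of the 9 groups cover everything (all 36 combinations miss at least one element), so 3 is optimal.

3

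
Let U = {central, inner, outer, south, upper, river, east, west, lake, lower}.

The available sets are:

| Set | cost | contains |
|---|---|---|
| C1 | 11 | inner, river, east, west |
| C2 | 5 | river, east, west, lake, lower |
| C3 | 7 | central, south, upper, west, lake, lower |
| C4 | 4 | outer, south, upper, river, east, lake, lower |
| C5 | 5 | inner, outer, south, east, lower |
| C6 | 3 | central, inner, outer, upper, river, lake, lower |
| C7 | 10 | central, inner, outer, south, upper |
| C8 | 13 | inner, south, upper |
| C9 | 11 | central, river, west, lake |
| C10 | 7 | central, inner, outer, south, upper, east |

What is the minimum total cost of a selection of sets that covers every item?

12

C2, C10 together cover every item (C2 ∪ C10 = {central, inner, outer, south, upper, river, east, west, lake, lower}); total cost 5 + 7 = 12.
No covering selection has total cost below 12.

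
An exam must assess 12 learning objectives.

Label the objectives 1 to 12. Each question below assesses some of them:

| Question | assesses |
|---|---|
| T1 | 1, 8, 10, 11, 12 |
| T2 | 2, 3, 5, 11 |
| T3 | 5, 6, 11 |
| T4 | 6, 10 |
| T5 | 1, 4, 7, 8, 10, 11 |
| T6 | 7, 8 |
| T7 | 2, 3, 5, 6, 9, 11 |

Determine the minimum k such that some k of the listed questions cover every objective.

3

Take {T1, T5, T7}. Their union is {1, 2, 3, 4, 5, 6, 7, 8, 9, 10, 11, 12}, which is all 12 objectives.
Only T5 contains 4, so T5 is forced; the remaining 6 objectives need at least 2 more questions (each remaining question adds at most 5) — so at least 3 questions are needed, and 3 is optimal.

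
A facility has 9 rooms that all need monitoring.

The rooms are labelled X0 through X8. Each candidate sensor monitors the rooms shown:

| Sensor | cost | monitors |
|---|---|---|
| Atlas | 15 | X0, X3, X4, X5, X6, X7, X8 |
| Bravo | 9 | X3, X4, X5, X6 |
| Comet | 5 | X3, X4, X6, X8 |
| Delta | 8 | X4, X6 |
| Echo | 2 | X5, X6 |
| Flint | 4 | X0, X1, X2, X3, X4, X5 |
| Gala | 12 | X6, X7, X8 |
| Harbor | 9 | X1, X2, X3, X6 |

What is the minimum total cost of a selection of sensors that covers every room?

Flint, Gala together cover every room (Flint ∪ Gala = {X0, X1, X2, X3, X4, X5, X6, X7, X8}); total cost 4 + 12 = 16.
The greedy pick Flint, Echo, Comet, Gala costs 23; no covering selection beats 16.

16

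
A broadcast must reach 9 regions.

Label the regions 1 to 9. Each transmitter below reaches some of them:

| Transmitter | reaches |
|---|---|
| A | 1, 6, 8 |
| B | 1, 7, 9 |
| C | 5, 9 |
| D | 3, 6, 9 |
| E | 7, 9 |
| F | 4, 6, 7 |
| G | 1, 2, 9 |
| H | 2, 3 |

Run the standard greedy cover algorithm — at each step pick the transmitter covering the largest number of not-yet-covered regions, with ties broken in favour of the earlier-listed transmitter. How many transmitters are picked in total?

Greedy: pick A (covers 3 new) → pick B (covers 2 new) → pick H (covers 2 new) → pick C (covers 1 new) → pick F (covers 1 new). Total picks: 5.
(The true minimum cover uses only 4 transmitters, so greedy is not optimal here.)

5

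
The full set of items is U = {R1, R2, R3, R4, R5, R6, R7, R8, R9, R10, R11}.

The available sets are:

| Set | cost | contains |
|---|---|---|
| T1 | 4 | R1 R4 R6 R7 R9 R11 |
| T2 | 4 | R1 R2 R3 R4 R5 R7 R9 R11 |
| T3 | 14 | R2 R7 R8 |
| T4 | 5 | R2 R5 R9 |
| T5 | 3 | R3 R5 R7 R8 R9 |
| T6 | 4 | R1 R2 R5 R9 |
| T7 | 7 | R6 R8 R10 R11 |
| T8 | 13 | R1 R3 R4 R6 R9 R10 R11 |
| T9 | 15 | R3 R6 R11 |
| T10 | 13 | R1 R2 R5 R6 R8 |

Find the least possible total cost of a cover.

T2, T7 together cover every item (T2 ∪ T7 = {R1, R2, R3, R4, R5, R6, R7, R8, R9, R10, R11}); total cost 4 + 7 = 11.
No covering selection has total cost below 11.

11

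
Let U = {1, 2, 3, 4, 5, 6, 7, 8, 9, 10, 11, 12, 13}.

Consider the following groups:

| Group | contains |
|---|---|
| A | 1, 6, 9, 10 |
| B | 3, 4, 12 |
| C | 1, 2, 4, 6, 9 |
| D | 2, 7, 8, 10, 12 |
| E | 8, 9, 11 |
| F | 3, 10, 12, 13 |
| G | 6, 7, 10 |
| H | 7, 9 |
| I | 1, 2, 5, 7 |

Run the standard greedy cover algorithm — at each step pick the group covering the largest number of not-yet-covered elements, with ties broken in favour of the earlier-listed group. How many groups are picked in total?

Greedy: pick C (covers 5 new) → pick D (covers 4 new) → pick F (covers 2 new) → pick E (covers 1 new) → pick I (covers 1 new). Total picks: 5.
(The true minimum cover uses only 4 groups, so greedy is not optimal here.)

5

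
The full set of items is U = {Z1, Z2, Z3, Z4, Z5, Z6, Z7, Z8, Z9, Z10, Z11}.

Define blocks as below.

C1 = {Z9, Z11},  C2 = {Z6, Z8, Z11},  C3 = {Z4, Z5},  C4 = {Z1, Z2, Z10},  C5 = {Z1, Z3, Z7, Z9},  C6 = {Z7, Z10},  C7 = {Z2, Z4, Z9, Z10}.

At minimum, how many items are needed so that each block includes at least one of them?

4

The 4 items {Z3, Z5, Z10, Z11} hit every block.
No choice of 3 items meets every block, so 4 is the minimum.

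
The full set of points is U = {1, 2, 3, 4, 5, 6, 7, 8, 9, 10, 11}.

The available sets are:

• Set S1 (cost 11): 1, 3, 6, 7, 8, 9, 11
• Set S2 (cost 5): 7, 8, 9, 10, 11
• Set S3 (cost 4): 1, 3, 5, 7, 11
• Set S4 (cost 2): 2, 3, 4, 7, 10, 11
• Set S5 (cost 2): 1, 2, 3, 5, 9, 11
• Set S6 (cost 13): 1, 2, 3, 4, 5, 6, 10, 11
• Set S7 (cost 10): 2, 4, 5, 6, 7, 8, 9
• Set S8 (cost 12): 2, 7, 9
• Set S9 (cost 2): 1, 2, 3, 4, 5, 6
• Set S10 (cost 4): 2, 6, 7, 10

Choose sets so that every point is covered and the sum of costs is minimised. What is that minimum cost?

S2, S9 together cover every point (S2 ∪ S9 = {1, 2, 3, 4, 5, 6, 7, 8, 9, 10, 11}); total cost 5 + 2 = 7.
The greedy pick S4, S5, S9, S2 costs 11; no covering selection beats 7.

7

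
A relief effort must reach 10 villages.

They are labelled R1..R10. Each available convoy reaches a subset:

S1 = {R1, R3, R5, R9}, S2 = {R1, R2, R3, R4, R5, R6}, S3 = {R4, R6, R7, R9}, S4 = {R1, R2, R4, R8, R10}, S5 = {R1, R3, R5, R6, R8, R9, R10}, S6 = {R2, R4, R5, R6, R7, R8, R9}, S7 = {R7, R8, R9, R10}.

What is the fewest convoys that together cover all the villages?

2

S5 and S6 together: S5 ∪ S6 = {R1, R2, R3, R4, R5, R6, R7, R8, R9, R10} — every village is covered.
No single convoy has all 10 villages (the largest, S5, has 7), so 2 is optimal.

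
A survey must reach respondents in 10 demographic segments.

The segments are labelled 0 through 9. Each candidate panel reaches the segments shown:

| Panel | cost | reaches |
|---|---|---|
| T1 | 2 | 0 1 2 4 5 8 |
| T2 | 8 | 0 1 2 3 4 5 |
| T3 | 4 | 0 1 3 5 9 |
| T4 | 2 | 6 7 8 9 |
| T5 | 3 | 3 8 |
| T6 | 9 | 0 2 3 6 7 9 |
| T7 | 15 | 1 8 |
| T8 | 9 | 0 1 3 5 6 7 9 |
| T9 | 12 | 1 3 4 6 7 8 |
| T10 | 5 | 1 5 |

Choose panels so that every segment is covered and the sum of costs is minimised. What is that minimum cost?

7

T1, T4, T5 together cover every segment (T1 ∪ T4 ∪ T5 = {0, 1, 2, 3, 4, 5, 6, 7, 8, 9}); total cost 2 + 2 + 3 = 7.
No covering selection has total cost below 7.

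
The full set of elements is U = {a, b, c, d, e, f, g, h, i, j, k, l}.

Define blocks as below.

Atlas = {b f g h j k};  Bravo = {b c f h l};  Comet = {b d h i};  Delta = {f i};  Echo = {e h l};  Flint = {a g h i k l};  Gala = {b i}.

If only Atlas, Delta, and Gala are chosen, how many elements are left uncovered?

Union of Atlas, Delta, Gala = {b, f, g, h, i, j, k}.
Not covered: a, c, d, e, l — 5 elements.

5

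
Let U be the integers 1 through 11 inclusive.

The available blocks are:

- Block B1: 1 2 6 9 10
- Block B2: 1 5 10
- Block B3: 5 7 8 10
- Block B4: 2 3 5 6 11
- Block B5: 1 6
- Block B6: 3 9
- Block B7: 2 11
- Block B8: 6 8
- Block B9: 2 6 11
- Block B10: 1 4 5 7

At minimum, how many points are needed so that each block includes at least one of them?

H = {1, 8, 9, 11} meets every block (each contains at least one member of H), and |H| = 4.
The blocks B2, B6, B7, B8 are pairwise disjoint, so any hitting set needs a separate point for each — at least 4. Hence 4 is optimal.

4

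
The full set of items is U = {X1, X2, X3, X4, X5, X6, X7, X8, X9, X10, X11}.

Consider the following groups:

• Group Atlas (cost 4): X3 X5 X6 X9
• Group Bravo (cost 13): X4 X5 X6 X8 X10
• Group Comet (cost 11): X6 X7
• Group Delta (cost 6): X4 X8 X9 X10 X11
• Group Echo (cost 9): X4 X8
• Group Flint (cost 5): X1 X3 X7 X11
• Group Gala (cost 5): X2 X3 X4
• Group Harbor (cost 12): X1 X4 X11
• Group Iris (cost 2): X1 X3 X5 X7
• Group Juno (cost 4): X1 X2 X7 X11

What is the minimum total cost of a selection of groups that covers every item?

14

Atlas, Delta, Juno together cover every item (Atlas ∪ Delta ∪ Juno = {X1, X2, X3, X4, X5, X6, X7, X8, X9, X10, X11}); total cost 4 + 6 + 4 = 14.
The greedy pick Iris, Delta, Atlas, Juno costs 16; no covering selection beats 14.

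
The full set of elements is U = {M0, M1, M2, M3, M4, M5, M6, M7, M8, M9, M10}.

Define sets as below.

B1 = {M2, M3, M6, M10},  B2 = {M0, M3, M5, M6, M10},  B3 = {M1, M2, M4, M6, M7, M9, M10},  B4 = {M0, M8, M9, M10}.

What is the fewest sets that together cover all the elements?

Take {B2, B3, B4}. Their union is {M0, M1, M2, M3, M4, M5, M6, M7, M8, M9, M10}, which is all 11 elements.
Only B3 contains M1, so B3 is forced; the remaining 4 elements need at least 2 more sets (each remaining set adds at most 3) — so at least 3 sets are needed, and 3 is optimal.

3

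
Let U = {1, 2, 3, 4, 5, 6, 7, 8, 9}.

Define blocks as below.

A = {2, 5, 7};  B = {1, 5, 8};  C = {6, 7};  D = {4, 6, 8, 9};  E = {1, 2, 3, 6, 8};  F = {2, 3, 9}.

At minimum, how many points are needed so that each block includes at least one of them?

The 3 points {2, 6, 8} hit every block.
The blocks B, C, F are pairwise disjoint, so any hitting set needs a separate point for each — at least 3. Hence 3 is optimal.

3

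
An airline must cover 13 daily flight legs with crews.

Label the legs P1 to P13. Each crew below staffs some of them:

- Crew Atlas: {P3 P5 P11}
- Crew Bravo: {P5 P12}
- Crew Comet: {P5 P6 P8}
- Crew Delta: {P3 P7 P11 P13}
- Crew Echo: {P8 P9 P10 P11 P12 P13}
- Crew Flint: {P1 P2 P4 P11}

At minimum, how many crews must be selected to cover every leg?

Comet and Delta and Echo and Flint together: Comet ∪ Delta ∪ Echo ∪ Flint = {P1, P2, P3, P4, P5, P6, P7, P8, P9, P10, P11, P12, P13} — every leg is covered.
Only Delta contains P7, so Delta is forced; the remaining 9 legs need at least 3 more crews (each remaining crew adds at most 4) — so at least 4 crews are needed, and 4 is optimal.

4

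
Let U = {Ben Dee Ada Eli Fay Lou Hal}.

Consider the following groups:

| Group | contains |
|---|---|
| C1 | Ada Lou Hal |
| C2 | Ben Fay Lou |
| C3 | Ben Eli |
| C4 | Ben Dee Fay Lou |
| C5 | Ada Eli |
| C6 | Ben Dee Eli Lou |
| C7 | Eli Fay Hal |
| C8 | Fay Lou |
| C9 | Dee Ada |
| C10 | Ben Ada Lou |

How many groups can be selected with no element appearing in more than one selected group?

C3, C8, C9 are pairwise disjoint (C3={Ben,Eli}; C8={Fay,Lou}; C9={Dee,Ada}).
Every remaining group overlaps one of these, and no 4 of the listed groups are pairwise disjoint, so 3 is the maximum.

3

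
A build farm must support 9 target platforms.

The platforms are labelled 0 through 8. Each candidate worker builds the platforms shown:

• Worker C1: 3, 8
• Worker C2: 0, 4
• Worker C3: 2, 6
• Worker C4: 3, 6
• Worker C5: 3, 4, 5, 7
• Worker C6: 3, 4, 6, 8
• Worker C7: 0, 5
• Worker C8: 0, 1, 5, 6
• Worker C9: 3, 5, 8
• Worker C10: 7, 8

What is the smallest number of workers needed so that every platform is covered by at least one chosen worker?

4

C3 and C5 and C6 and C8 together: C3 ∪ C5 ∪ C6 ∪ C8 = {0, 1, 2, 3, 4, 5, 6, 7, 8} — every platform is covered.
No 3 of the 10 workers cover everything (all 120 combinations miss at least one platform), so 4 is optimal.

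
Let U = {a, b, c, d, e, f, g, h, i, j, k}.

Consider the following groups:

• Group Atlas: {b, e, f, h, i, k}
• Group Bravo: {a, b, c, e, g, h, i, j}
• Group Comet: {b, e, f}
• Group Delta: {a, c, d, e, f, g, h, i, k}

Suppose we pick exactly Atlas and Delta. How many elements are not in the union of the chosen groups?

Union of Atlas, Delta = {a, b, c, d, e, f, g, h, i, k}.
Not covered: j — 1 element.

1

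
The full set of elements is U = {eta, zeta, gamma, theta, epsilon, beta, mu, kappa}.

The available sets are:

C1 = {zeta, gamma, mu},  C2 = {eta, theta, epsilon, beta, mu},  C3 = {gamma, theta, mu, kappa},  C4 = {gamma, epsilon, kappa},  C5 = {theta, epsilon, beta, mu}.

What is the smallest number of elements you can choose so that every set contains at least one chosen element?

The 2 elements {gamma, epsilon} hit every set.
No single element lies in every set, so at least 2 are needed and 2 is optimal.

2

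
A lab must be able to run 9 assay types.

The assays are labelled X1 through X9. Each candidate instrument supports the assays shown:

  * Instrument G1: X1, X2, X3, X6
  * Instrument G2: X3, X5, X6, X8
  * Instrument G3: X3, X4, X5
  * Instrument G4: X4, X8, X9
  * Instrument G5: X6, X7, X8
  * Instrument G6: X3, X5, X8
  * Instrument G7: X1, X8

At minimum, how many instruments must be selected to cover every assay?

4

G1 and G2 and G4 and G5 together: G1 ∪ G2 ∪ G4 ∪ G5 = {X1, X2, X3, X4, X5, X6, X7, X8, X9} — every assay is covered.
No 3 of the 7 instruments cover everything (all 35 combinations miss at least one assay), so 4 is optimal.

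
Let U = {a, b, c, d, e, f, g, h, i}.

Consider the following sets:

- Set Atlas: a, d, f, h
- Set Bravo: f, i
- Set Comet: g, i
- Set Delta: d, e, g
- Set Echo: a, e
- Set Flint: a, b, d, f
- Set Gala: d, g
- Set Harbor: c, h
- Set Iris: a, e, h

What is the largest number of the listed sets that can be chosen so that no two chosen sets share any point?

4

Bravo, Echo, Gala, Harbor are pairwise disjoint (Bravo={f,i}; Echo={a,e}; Gala={d,g}; Harbor={c,h}).
Every remaining set overlaps one of these, and no 5 of the listed sets are pairwise disjoint, so 4 is the maximum.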